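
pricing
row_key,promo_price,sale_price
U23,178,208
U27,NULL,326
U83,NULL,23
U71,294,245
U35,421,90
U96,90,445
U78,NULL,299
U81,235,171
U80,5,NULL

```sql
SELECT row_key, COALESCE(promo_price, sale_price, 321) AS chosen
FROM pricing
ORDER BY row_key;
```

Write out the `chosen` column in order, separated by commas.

178, 326, 421, 294, 299, 5, 235, 23, 90

row_key=U23: promo_price=178 → 178
row_key=U27: promo_price=NULL, sale_price=326 → 326
row_key=U35: promo_price=421 → 421
row_key=U71: promo_price=294 → 294
row_key=U78: promo_price=NULL, sale_price=299 → 299
row_key=U80: promo_price=5 → 5
row_key=U81: promo_price=235 → 235
row_key=U83: promo_price=NULL, sale_price=23 → 23
row_key=U96: promo_price=90 → 90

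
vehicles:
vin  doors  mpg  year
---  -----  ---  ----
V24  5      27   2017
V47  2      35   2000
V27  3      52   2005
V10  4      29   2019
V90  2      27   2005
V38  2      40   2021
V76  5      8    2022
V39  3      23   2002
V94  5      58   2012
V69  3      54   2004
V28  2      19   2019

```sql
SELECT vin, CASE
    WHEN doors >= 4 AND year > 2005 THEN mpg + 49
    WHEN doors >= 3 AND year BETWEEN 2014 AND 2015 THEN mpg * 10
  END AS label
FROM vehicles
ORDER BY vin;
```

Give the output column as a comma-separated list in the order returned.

78, 76, NULL, NULL, NULL, NULL, NULL, NULL, 57, NULL, 107

vin=V10: doors >= 4 AND year > 2005 → 78
vin=V24: doors >= 4 AND year > 2005 → 76
vin=V27: (no match → NULL) → NULL
vin=V28: (no match → NULL) → NULL
vin=V38: (no match → NULL) → NULL
vin=V39: (no match → NULL) → NULL
vin=V47: (no match → NULL) → NULL
vin=V69: (no match → NULL) → NULL
vin=V76: doors >= 4 AND year > 2005 → 57
vin=V90: (no match → NULL) → NULL
vin=V94: doors >= 4 AND year > 2005 → 107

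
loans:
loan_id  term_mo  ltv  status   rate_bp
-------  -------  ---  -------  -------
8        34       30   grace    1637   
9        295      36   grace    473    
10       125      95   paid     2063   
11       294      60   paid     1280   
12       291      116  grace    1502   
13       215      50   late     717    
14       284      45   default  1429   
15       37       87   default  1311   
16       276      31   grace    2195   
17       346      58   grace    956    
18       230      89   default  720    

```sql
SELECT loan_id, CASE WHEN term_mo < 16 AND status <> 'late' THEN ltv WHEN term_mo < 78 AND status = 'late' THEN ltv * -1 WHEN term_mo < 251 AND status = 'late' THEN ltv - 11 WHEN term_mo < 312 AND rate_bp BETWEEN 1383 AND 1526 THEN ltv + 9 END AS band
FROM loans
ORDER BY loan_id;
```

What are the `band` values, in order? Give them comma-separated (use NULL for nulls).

NULL, NULL, NULL, NULL, 125, 39, 54, NULL, NULL, NULL, NULL

loan_id=8: (no match → NULL) → NULL
loan_id=9: (no match → NULL) → NULL
loan_id=10: (no match → NULL) → NULL
loan_id=11: (no match → NULL) → NULL
loan_id=12: term_mo < 312 AND rate_bp BETWEEN 1383 AND 1526 → 125
loan_id=13: term_mo < 251 AND status = 'late' → 39
loan_id=14: term_mo < 312 AND rate_bp BETWEEN 1383 AND 1526 → 54
loan_id=15: (no match → NULL) → NULL
loan_id=16: (no match → NULL) → NULL
loan_id=17: (no match → NULL) → NULL
loan_id=18: (no match → NULL) → NULL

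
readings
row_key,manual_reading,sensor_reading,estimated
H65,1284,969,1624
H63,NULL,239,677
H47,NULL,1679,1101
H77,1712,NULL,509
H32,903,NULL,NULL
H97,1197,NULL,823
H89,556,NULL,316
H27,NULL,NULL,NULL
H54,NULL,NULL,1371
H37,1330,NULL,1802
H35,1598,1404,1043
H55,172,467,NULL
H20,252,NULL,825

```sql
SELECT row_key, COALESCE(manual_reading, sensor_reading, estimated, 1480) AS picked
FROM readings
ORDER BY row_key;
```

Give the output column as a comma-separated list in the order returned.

252, 1480, 903, 1598, 1330, 1679, 1371, 172, 239, 1284, 1712, 556, 1197

row_key=H20: manual_reading=252 → 252
row_key=H27: manual_reading=NULL, sensor_reading=NULL, estimated=NULL, → literal 1480 → 1480
row_key=H32: manual_reading=903 → 903
row_key=H35: manual_reading=1598 → 1598
row_key=H37: manual_reading=1330 → 1330
row_key=H47: manual_reading=NULL, sensor_reading=1679 → 1679
row_key=H54: manual_reading=NULL, sensor_reading=NULL, estimated=1371 → 1371
row_key=H55: manual_reading=172 → 172
row_key=H63: manual_reading=NULL, sensor_reading=239 → 239
row_key=H65: manual_reading=1284 → 1284
row_key=H77: manual_reading=1712 → 1712
row_key=H89: manual_reading=556 → 556
row_key=H97: manual_reading=1197 → 1197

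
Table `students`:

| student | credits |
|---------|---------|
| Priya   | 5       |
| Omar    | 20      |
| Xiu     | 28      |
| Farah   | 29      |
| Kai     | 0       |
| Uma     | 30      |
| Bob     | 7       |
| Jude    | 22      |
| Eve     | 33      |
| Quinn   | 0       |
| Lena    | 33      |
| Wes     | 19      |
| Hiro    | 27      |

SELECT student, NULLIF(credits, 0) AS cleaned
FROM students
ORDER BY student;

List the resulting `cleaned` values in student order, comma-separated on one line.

student=Bob: credits=7 vs 0: differ → 7
student=Eve: credits=33 vs 0: differ → 33
student=Farah: credits=29 vs 0: differ → 29
student=Hiro: credits=27 vs 0: differ → 27
student=Jude: credits=22 vs 0: differ → 22
student=Kai: credits=0 vs 0: equal → NULL
student=Lena: credits=33 vs 0: differ → 33
student=Omar: credits=20 vs 0: differ → 20
student=Priya: credits=5 vs 0: differ → 5
student=Quinn: credits=0 vs 0: equal → NULL
student=Uma: credits=30 vs 0: differ → 30
student=Wes: credits=19 vs 0: differ → 19
student=Xiu: credits=28 vs 0: differ → 28

7, 33, 29, 27, 22, NULL, 33, 20, 5, NULL, 30, 19, 28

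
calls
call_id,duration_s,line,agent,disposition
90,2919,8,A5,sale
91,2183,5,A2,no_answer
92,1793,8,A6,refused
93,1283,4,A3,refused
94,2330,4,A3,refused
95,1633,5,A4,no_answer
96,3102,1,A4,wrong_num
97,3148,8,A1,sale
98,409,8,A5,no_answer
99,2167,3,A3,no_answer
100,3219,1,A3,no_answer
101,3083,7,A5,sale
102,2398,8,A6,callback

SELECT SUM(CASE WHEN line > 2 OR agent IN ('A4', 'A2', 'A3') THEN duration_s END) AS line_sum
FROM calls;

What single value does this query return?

29667

call_id=90: ✓ → 2919
call_id=91: ✓ → 2183
call_id=92: ✓ → 1793
call_id=93: ✓ → 1283
call_id=94: ✓ → 2330
call_id=95: ✓ → 1633
call_id=96: ✓ → 3102
call_id=97: ✓ → 3148
call_id=98: ✓ → 409
call_id=99: ✓ → 2167
call_id=100: ✓ → 3219
call_id=101: ✓ → 3083
call_id=102: ✓ → 2398
line_sum = 2919 + 2183 + 1793 + 1283 + 2330 + 1633 + 3102 + 3148 + 409 + 2167 + 3219 + 3083 + 2398 = 29667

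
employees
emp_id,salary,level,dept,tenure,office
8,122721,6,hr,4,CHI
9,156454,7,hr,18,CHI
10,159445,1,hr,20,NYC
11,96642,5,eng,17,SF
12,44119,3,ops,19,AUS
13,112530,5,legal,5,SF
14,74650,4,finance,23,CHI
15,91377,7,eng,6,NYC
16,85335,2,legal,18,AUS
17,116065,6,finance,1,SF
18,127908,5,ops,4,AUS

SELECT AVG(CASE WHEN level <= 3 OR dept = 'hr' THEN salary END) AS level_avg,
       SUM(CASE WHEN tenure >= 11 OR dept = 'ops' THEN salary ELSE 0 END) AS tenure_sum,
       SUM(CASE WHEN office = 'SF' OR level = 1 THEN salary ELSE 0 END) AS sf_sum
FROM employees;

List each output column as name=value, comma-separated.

[level_avg: level <= 3 OR dept = 'hr']
emp_id=8: ✓ → 122721
emp_id=9: ✓ → 156454
emp_id=10: ✓ → 159445
emp_id=11: ✗
emp_id=12: ✓ → 44119
emp_id=13: ✗
emp_id=14: ✗
emp_id=15: ✗
emp_id=16: ✓ → 85335
emp_id=17: ✗
emp_id=18: ✗
level_avg = (122721 + 156454 + 159445 + 44119 + 85335) / 5 = 113614.8
—
[tenure_sum: tenure >= 11 OR dept = 'ops']
emp_id=8: ✗
emp_id=9: ✓ → 156454
emp_id=10: ✓ → 159445
emp_id=11: ✓ → 96642
emp_id=12: ✓ → 44119
emp_id=13: ✗
emp_id=14: ✓ → 74650
emp_id=15: ✗
emp_id=16: ✓ → 85335
emp_id=17: ✗
emp_id=18: ✓ → 127908
tenure_sum = 156454 + 159445 + 96642 + 44119 + 74650 + 85335 + 127908 = 744553
—
[sf_sum: office = 'SF' OR level = 1]
emp_id=8: ✗
emp_id=9: ✗
emp_id=10: ✓ → 159445
emp_id=11: ✓ → 96642
emp_id=12: ✗
emp_id=13: ✓ → 112530
emp_id=14: ✗
emp_id=15: ✗
emp_id=16: ✗
emp_id=17: ✓ → 116065
emp_id=18: ✗
sf_sum = 159445 + 96642 + 112530 + 116065 = 484682

level_avg=113614.8, tenure_sum=744553, sf_sum=484682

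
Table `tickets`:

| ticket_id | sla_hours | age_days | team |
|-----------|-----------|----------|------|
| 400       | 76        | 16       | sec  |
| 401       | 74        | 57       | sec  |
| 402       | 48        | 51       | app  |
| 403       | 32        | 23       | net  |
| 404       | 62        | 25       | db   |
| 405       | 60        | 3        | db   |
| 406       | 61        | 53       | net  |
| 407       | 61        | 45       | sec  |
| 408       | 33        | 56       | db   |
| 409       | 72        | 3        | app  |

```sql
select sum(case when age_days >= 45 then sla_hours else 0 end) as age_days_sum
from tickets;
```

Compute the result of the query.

277

ticket_id=400: ✗
ticket_id=401: ✓ → 74
ticket_id=402: ✓ → 48
ticket_id=403: ✗
ticket_id=404: ✗
ticket_id=405: ✗
ticket_id=406: ✓ → 61
ticket_id=407: ✓ → 61
ticket_id=408: ✓ → 33
ticket_id=409: ✗
age_days_sum = 74 + 48 + 61 + 61 + 33 = 277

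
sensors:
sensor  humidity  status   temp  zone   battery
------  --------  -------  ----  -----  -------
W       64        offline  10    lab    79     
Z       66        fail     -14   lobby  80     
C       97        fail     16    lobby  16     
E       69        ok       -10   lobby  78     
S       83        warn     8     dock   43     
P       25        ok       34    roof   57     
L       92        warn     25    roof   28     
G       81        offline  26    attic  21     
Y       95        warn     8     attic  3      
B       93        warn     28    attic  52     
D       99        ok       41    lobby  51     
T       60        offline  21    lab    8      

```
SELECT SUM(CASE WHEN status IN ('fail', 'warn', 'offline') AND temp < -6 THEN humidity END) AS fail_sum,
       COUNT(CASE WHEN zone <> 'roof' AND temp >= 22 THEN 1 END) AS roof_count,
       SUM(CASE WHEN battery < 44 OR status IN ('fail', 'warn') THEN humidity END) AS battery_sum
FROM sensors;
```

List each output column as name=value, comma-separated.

fail_sum=66, roof_count=3, battery_sum=667

[fail_sum: status IN ('fail', 'warn', 'offline') AND temp < -6]
sensor=W: ✗
sensor=Z: ✓ → 66
sensor=C: ✗
sensor=E: ✗
sensor=S: ✗
sensor=P: ✗
sensor=L: ✗
sensor=G: ✗
sensor=Y: ✗
sensor=B: ✗
sensor=D: ✗
sensor=T: ✗
fail_sum = 66
—
[roof_count: zone <> 'roof' AND temp >= 22]
sensor=W: ✗
sensor=Z: ✗
sensor=C: ✗
sensor=E: ✗
sensor=S: ✗
sensor=P: ✗
sensor=L: ✗
sensor=G: ✓ → 1
sensor=Y: ✗
sensor=B: ✓ → 1
sensor=D: ✓ → 1
sensor=T: ✗
roof_count = COUNT(1, 1, 1) = 3
—
[battery_sum: battery < 44 OR status IN ('fail', 'warn')]
sensor=W: ✗
sensor=Z: ✓ → 66
sensor=C: ✓ → 97
sensor=E: ✗
sensor=S: ✓ → 83
sensor=P: ✗
sensor=L: ✓ → 92
sensor=G: ✓ → 81
sensor=Y: ✓ → 95
sensor=B: ✓ → 93
sensor=D: ✗
sensor=T: ✓ → 60
battery_sum = 66 + 97 + 83 + 92 + 81 + 95 + 93 + 60 = 667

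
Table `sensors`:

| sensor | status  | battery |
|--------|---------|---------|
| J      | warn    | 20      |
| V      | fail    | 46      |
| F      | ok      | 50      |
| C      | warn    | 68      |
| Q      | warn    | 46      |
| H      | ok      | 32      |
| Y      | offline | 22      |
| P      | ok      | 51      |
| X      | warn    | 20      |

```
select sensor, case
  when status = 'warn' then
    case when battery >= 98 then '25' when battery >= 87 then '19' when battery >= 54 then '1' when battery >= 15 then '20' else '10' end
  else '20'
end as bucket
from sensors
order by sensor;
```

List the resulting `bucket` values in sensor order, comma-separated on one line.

1, 20, 20, 20, 20, 20, 20, 20, 20

sensor=C: status='warn' → inner[battery >= 54] → 1
sensor=F: status='ok' → outer ELSE → 20
sensor=H: status='ok' → outer ELSE → 20
sensor=J: status='warn' → inner[battery >= 15] → 20
sensor=P: status='ok' → outer ELSE → 20
sensor=Q: status='warn' → inner[battery >= 15] → 20
sensor=V: status='fail' → outer ELSE → 20
sensor=X: status='warn' → inner[battery >= 15] → 20
sensor=Y: status='offline' → outer ELSE → 20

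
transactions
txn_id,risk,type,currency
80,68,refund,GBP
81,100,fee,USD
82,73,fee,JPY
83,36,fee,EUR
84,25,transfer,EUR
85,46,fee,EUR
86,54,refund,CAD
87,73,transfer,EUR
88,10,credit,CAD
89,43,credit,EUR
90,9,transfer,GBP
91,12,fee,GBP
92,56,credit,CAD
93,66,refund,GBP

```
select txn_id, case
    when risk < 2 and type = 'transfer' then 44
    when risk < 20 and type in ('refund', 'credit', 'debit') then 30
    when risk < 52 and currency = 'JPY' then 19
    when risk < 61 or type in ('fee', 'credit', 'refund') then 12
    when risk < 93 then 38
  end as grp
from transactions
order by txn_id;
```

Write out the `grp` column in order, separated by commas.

12, 12, 12, 12, 12, 12, 12, 38, 30, 12, 12, 12, 12, 12

txn_id=80: risk < 61 or type in ('fee', 'credit', 'refund') → 12
txn_id=81: risk < 61 or type in ('fee', 'credit', 'refund') → 12
txn_id=82: risk < 61 or type in ('fee', 'credit', 'refund') → 12
txn_id=83: risk < 61 or type in ('fee', 'credit', 'refund') → 12
txn_id=84: risk < 61 or type in ('fee', 'credit', 'refund') → 12
txn_id=85: risk < 61 or type in ('fee', 'credit', 'refund') → 12
txn_id=86: risk < 61 or type in ('fee', 'credit', 'refund') → 12
txn_id=87: risk < 93 → 38
txn_id=88: risk < 20 and type in ('refund', 'credit', 'debit') → 30
txn_id=89: risk < 61 or type in ('fee', 'credit', 'refund') → 12
txn_id=90: risk < 61 or type in ('fee', 'credit', 'refund') → 12
txn_id=91: risk < 61 or type in ('fee', 'credit', 'refund') → 12
txn_id=92: risk < 61 or type in ('fee', 'credit', 'refund') → 12
txn_id=93: risk < 61 or type in ('fee', 'credit', 'refund') → 12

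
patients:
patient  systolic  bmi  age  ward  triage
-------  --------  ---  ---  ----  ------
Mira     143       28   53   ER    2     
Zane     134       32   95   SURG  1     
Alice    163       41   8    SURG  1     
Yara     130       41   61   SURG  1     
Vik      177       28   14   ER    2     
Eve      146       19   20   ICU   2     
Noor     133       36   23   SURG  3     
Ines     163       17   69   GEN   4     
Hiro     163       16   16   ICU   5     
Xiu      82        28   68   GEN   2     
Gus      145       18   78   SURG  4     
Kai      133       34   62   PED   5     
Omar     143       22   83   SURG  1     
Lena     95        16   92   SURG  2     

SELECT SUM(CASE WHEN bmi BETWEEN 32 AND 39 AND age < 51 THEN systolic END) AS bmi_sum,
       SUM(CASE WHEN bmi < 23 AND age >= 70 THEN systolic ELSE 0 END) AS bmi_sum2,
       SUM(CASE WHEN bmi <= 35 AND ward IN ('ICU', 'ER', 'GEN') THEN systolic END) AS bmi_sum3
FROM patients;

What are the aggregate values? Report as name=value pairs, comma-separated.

bmi_sum=133, bmi_sum2=383, bmi_sum3=874

[bmi_sum: bmi BETWEEN 32 AND 39 AND age < 51]
patient=Mira: ✗
patient=Zane: ✗
patient=Alice: ✗
patient=Yara: ✗
patient=Vik: ✗
patient=Eve: ✗
patient=Noor: ✓ → 133
patient=Ines: ✗
patient=Hiro: ✗
patient=Xiu: ✗
patient=Gus: ✗
patient=Kai: ✗
patient=Omar: ✗
patient=Lena: ✗
bmi_sum = 133
—
[bmi_sum2: bmi < 23 AND age >= 70]
patient=Mira: ✗
patient=Zane: ✗
patient=Alice: ✗
patient=Yara: ✗
patient=Vik: ✗
patient=Eve: ✗
patient=Noor: ✗
patient=Ines: ✗
patient=Hiro: ✗
patient=Xiu: ✗
patient=Gus: ✓ → 145
patient=Kai: ✗
patient=Omar: ✓ → 143
patient=Lena: ✓ → 95
bmi_sum2 = 145 + 143 + 95 = 383
—
[bmi_sum3: bmi <= 35 AND ward IN ('ICU', 'ER', 'GEN')]
patient=Mira: ✓ → 143
patient=Zane: ✗
patient=Alice: ✗
patient=Yara: ✗
patient=Vik: ✓ → 177
patient=Eve: ✓ → 146
patient=Noor: ✗
patient=Ines: ✓ → 163
patient=Hiro: ✓ → 163
patient=Xiu: ✓ → 82
patient=Gus: ✗
patient=Kai: ✗
patient=Omar: ✗
patient=Lena: ✗
bmi_sum3 = 143 + 177 + 146 + 163 + 163 + 82 = 874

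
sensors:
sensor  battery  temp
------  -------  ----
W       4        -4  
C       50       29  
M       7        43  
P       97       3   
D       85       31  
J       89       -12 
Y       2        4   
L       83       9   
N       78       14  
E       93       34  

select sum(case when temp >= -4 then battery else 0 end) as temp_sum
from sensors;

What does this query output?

sensor=W: ✓ → 4
sensor=C: ✓ → 50
sensor=M: ✓ → 7
sensor=P: ✓ → 97
sensor=D: ✓ → 85
sensor=J: ✗
sensor=Y: ✓ → 2
sensor=L: ✓ → 83
sensor=N: ✓ → 78
sensor=E: ✓ → 93
temp_sum = 4 + 50 + 7 + 97 + 85 + 2 + 83 + 78 + 93 = 499

499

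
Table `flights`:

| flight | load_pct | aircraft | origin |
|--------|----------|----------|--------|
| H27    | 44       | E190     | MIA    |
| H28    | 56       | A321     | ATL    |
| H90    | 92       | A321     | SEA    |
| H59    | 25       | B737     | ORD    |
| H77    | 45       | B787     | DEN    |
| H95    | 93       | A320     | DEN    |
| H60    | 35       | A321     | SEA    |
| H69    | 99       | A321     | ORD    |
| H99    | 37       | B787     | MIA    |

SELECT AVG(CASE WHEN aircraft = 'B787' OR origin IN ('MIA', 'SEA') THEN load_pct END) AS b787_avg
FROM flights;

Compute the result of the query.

flight=H27: ✓ → 44
flight=H28: ✗
flight=H90: ✓ → 92
flight=H59: ✗
flight=H77: ✓ → 45
flight=H95: ✗
flight=H60: ✓ → 35
flight=H69: ✗
flight=H99: ✓ → 37
b787_avg = (44 + 92 + 45 + 35 + 37) / 5 = 50.6

50.6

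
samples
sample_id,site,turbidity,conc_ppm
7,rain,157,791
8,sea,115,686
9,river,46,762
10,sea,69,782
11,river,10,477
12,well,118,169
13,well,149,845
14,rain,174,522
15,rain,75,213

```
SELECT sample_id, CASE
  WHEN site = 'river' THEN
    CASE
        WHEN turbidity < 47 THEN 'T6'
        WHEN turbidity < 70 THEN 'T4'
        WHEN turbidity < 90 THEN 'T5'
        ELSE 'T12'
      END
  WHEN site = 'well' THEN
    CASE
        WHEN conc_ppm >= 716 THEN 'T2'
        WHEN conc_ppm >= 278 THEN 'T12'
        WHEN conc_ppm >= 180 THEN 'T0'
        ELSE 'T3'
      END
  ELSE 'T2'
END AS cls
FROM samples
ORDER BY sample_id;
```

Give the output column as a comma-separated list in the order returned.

T2, T2, T6, T2, T6, T3, T2, T2, T2

sample_id=7: site='rain' → outer ELSE → T2
sample_id=8: site='sea' → outer ELSE → T2
sample_id=9: site='river' → inner[turbidity < 47] → T6
sample_id=10: site='sea' → outer ELSE → T2
sample_id=11: site='river' → inner[turbidity < 47] → T6
sample_id=12: site='well' → inner[ELSE] → T3
sample_id=13: site='well' → inner[conc_ppm >= 716] → T2
sample_id=14: site='rain' → outer ELSE → T2
sample_id=15: site='rain' → outer ELSE → T2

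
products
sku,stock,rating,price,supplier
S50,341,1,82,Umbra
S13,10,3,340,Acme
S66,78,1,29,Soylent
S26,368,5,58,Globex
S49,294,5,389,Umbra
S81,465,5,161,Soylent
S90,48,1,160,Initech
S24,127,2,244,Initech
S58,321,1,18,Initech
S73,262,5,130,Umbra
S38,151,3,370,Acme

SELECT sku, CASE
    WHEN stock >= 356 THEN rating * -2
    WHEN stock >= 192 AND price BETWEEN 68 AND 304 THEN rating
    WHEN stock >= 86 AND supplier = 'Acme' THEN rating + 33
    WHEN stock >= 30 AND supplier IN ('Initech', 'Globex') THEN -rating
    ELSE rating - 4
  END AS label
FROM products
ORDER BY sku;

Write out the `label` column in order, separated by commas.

sku=S13: ELSE → -1
sku=S24: stock >= 30 AND supplier IN ('Initech', 'Globex') → -2
sku=S26: stock >= 356 → -10
sku=S38: stock >= 86 AND supplier = 'Acme' → 36
sku=S49: ELSE → 1
sku=S50: stock >= 192 AND price BETWEEN 68 AND 304 → 1
sku=S58: stock >= 30 AND supplier IN ('Initech', 'Globex') → -1
sku=S66: ELSE → -3
sku=S73: stock >= 192 AND price BETWEEN 68 AND 304 → 5
sku=S81: stock >= 356 → -10
sku=S90: stock >= 30 AND supplier IN ('Initech', 'Globex') → -1

-1, -2, -10, 36, 1, 1, -1, -3, 5, -10, -1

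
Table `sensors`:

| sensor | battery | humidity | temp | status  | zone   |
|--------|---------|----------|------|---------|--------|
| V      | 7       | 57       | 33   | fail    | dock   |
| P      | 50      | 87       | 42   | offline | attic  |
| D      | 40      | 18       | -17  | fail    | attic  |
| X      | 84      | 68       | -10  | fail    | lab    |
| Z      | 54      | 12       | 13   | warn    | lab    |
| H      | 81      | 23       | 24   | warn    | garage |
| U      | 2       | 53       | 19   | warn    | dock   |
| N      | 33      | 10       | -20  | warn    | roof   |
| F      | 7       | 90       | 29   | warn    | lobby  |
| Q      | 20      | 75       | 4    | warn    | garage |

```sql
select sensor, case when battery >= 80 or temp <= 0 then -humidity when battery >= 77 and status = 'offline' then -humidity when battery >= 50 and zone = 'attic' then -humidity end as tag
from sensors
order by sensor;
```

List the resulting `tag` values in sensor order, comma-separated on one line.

-18, NULL, -23, -10, -87, NULL, NULL, NULL, -68, NULL

sensor=D: battery >= 80 or temp <= 0 → -18
sensor=F: (no match → NULL) → NULL
sensor=H: battery >= 80 or temp <= 0 → -23
sensor=N: battery >= 80 or temp <= 0 → -10
sensor=P: battery >= 50 and zone = 'attic' → -87
sensor=Q: (no match → NULL) → NULL
sensor=U: (no match → NULL) → NULL
sensor=V: (no match → NULL) → NULL
sensor=X: battery >= 80 or temp <= 0 → -68
sensor=Z: (no match → NULL) → NULL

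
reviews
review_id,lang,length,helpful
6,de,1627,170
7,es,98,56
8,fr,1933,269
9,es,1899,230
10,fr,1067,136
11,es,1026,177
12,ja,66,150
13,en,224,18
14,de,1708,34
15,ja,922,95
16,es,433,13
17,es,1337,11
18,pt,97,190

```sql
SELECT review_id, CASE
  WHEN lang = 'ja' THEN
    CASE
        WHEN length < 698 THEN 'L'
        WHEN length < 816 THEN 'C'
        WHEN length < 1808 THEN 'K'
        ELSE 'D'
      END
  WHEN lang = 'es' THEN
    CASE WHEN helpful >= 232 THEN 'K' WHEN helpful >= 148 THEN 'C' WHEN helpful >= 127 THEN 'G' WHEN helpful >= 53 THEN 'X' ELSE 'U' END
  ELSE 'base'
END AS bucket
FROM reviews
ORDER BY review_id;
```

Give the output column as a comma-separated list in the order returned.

review_id=6: lang='de' → outer ELSE → base
review_id=7: lang='es' → inner[helpful >= 53] → X
review_id=8: lang='fr' → outer ELSE → base
review_id=9: lang='es' → inner[helpful >= 148] → C
review_id=10: lang='fr' → outer ELSE → base
review_id=11: lang='es' → inner[helpful >= 148] → C
review_id=12: lang='ja' → inner[length < 698] → L
review_id=13: lang='en' → outer ELSE → base
review_id=14: lang='de' → outer ELSE → base
review_id=15: lang='ja' → inner[length < 1808] → K
review_id=16: lang='es' → inner[ELSE] → U
review_id=17: lang='es' → inner[ELSE] → U
review_id=18: lang='pt' → outer ELSE → base

base, X, base, C, base, C, L, base, base, K, U, U, base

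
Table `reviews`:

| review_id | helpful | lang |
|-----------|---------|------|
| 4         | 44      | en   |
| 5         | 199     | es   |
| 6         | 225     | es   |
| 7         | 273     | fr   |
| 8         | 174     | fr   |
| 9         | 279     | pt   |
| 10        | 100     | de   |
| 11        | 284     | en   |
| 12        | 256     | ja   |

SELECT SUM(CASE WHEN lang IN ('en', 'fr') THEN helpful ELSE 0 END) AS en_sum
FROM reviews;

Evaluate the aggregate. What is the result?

775

review_id=4: ✓ → 44
review_id=5: ✗
review_id=6: ✗
review_id=7: ✓ → 273
review_id=8: ✓ → 174
review_id=9: ✗
review_id=10: ✗
review_id=11: ✓ → 284
review_id=12: ✗
en_sum = 44 + 273 + 174 + 284 = 775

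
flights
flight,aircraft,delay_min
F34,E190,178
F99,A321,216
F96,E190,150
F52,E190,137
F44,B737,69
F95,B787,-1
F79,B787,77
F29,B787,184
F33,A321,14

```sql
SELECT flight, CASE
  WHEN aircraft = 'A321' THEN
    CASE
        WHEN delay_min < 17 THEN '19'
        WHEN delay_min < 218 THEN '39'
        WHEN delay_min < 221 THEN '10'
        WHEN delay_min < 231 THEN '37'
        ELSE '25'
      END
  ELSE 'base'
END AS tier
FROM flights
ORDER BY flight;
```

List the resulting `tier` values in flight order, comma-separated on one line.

base, 19, base, base, base, base, base, base, 39

flight=F29: aircraft='B787' → outer ELSE → base
flight=F33: aircraft='A321' → inner[delay_min < 17] → 19
flight=F34: aircraft='E190' → outer ELSE → base
flight=F44: aircraft='B737' → outer ELSE → base
flight=F52: aircraft='E190' → outer ELSE → base
flight=F79: aircraft='B787' → outer ELSE → base
flight=F95: aircraft='B787' → outer ELSE → base
flight=F96: aircraft='E190' → outer ELSE → base
flight=F99: aircraft='A321' → inner[delay_min < 218] → 39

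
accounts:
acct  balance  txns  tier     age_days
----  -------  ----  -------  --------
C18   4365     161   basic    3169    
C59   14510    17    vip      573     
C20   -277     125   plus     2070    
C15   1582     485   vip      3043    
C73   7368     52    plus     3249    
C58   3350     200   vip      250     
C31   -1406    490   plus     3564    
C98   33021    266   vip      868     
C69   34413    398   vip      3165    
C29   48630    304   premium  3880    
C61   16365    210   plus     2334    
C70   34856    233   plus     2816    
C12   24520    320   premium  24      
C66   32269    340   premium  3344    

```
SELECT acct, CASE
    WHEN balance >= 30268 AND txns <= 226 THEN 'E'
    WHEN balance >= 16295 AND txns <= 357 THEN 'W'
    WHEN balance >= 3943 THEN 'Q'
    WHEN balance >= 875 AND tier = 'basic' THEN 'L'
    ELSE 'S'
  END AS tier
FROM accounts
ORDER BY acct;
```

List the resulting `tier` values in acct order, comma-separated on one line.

W, S, Q, S, W, S, S, Q, W, W, Q, W, Q, W

acct=C12: balance >= 16295 AND txns <= 357 → W
acct=C15: ELSE → S
acct=C18: balance >= 3943 → Q
acct=C20: ELSE → S
acct=C29: balance >= 16295 AND txns <= 357 → W
acct=C31: ELSE → S
acct=C58: ELSE → S
acct=C59: balance >= 3943 → Q
acct=C61: balance >= 16295 AND txns <= 357 → W
acct=C66: balance >= 16295 AND txns <= 357 → W
acct=C69: balance >= 3943 → Q
acct=C70: balance >= 16295 AND txns <= 357 → W
acct=C73: balance >= 3943 → Q
acct=C98: balance >= 16295 AND txns <= 357 → W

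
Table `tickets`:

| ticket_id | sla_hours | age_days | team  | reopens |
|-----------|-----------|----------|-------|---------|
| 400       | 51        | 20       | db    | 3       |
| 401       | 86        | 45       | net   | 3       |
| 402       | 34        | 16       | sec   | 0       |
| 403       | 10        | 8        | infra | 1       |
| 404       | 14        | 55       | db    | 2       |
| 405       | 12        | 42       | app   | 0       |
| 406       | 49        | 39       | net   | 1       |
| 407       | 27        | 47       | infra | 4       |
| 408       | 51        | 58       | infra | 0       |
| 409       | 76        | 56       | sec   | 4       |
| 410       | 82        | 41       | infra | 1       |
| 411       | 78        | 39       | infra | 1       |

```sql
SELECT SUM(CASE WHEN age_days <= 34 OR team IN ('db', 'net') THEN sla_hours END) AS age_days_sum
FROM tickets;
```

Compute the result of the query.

244

ticket_id=400: ✓ → 51
ticket_id=401: ✓ → 86
ticket_id=402: ✓ → 34
ticket_id=403: ✓ → 10
ticket_id=404: ✓ → 14
ticket_id=405: ✗
ticket_id=406: ✓ → 49
ticket_id=407: ✗
ticket_id=408: ✗
ticket_id=409: ✗
ticket_id=410: ✗
ticket_id=411: ✗
age_days_sum = 51 + 86 + 34 + 10 + 14 + 49 = 244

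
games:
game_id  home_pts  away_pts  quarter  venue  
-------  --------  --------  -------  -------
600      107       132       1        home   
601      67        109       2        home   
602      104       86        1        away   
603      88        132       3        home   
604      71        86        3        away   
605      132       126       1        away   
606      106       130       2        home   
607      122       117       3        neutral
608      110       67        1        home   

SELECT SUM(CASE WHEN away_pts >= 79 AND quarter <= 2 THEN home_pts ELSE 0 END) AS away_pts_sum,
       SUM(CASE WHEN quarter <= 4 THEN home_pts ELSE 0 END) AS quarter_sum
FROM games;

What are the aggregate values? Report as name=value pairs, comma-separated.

[away_pts_sum: away_pts >= 79 AND quarter <= 2]
game_id=600: ✓ → 107
game_id=601: ✓ → 67
game_id=602: ✓ → 104
game_id=603: ✗
game_id=604: ✗
game_id=605: ✓ → 132
game_id=606: ✓ → 106
game_id=607: ✗
game_id=608: ✗
away_pts_sum = 107 + 67 + 104 + 132 + 106 = 516
—
[quarter_sum: quarter <= 4]
game_id=600: ✓ → 107
game_id=601: ✓ → 67
game_id=602: ✓ → 104
game_id=603: ✓ → 88
game_id=604: ✓ → 71
game_id=605: ✓ → 132
game_id=606: ✓ → 106
game_id=607: ✓ → 122
game_id=608: ✓ → 110
quarter_sum = 107 + 67 + 104 + 88 + 71 + 132 + 106 + 122 + 110 = 907

away_pts_sum=516, quarter_sum=907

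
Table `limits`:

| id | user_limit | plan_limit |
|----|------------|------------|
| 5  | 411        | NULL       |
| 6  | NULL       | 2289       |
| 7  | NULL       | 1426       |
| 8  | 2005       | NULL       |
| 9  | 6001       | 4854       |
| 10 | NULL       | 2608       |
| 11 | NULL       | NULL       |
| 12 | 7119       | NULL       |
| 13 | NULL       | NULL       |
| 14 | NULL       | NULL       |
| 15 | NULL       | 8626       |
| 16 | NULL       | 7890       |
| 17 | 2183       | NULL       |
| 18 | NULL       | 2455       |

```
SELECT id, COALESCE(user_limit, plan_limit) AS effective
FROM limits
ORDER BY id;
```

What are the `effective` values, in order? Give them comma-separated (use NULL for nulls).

id=5: user_limit=411 → 411
id=6: user_limit=NULL, plan_limit=2289 → 2289
id=7: user_limit=NULL, plan_limit=1426 → 1426
id=8: user_limit=2005 → 2005
id=9: user_limit=6001 → 6001
id=10: user_limit=NULL, plan_limit=2608 → 2608
id=11: user_limit=NULL, plan_limit=NULL (all NULL) → NULL
id=12: user_limit=7119 → 7119
id=13: user_limit=NULL, plan_limit=NULL (all NULL) → NULL
id=14: user_limit=NULL, plan_limit=NULL (all NULL) → NULL
id=15: user_limit=NULL, plan_limit=8626 → 8626
id=16: user_limit=NULL, plan_limit=7890 → 7890
id=17: user_limit=2183 → 2183
id=18: user_limit=NULL, plan_limit=2455 → 2455

411, 2289, 1426, 2005, 6001, 2608, NULL, 7119, NULL, NULL, 8626, 7890, 2183, 2455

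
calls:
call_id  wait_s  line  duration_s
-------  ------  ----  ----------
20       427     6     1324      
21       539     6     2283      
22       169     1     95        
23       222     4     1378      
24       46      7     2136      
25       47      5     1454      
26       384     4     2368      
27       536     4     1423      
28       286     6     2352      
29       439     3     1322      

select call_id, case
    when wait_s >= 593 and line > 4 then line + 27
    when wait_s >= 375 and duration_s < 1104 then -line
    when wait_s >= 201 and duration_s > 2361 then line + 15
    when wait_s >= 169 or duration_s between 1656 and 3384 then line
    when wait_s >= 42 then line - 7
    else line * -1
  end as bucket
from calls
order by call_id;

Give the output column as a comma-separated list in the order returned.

6, 6, 1, 4, 7, -2, 19, 4, 6, 3

call_id=20: wait_s >= 169 or duration_s between 1656 and 3384 → 6
call_id=21: wait_s >= 169 or duration_s between 1656 and 3384 → 6
call_id=22: wait_s >= 169 or duration_s between 1656 and 3384 → 1
call_id=23: wait_s >= 169 or duration_s between 1656 and 3384 → 4
call_id=24: wait_s >= 169 or duration_s between 1656 and 3384 → 7
call_id=25: wait_s >= 42 → -2
call_id=26: wait_s >= 201 and duration_s > 2361 → 19
call_id=27: wait_s >= 169 or duration_s between 1656 and 3384 → 4
call_id=28: wait_s >= 169 or duration_s between 1656 and 3384 → 6
call_id=29: wait_s >= 169 or duration_s between 1656 and 3384 → 3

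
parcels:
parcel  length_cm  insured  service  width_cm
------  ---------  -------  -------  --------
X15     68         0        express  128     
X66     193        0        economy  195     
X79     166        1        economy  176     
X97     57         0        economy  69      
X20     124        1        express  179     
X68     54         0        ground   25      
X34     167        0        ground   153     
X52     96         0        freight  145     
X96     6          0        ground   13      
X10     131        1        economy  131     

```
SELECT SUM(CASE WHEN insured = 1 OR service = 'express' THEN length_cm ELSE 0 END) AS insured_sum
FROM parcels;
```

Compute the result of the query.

489

parcel=X15: ✓ → 68
parcel=X66: ✗
parcel=X79: ✓ → 166
parcel=X97: ✗
parcel=X20: ✓ → 124
parcel=X68: ✗
parcel=X34: ✗
parcel=X52: ✗
parcel=X96: ✗
parcel=X10: ✓ → 131
insured_sum = 68 + 166 + 124 + 131 = 489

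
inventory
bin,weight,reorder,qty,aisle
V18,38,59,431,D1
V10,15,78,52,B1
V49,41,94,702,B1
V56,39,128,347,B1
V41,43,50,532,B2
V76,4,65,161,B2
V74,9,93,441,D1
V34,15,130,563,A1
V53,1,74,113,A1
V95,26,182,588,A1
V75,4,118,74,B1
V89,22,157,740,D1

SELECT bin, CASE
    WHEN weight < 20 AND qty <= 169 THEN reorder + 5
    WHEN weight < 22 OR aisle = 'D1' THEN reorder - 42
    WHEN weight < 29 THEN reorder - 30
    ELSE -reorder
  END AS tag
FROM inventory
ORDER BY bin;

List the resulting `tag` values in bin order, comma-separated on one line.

bin=V10: weight < 20 AND qty <= 169 → 83
bin=V18: weight < 22 OR aisle = 'D1' → 17
bin=V34: weight < 22 OR aisle = 'D1' → 88
bin=V41: ELSE → -50
bin=V49: ELSE → -94
bin=V53: weight < 20 AND qty <= 169 → 79
bin=V56: ELSE → -128
bin=V74: weight < 22 OR aisle = 'D1' → 51
bin=V75: weight < 20 AND qty <= 169 → 123
bin=V76: weight < 20 AND qty <= 169 → 70
bin=V89: weight < 22 OR aisle = 'D1' → 115
bin=V95: weight < 29 → 152

83, 17, 88, -50, -94, 79, -128, 51, 123, 70, 115, 152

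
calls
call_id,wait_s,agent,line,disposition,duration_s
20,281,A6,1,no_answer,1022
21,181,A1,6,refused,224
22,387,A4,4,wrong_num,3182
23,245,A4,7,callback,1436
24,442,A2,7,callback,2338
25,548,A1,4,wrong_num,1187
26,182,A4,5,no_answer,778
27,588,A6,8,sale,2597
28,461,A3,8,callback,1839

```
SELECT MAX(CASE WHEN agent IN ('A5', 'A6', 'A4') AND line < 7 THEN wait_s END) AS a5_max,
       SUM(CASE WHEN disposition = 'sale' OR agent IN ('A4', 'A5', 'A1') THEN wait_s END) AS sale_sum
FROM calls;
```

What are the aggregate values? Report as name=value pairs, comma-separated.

[a5_max: agent IN ('A5', 'A6', 'A4') AND line < 7]
call_id=20: ✓ → 281
call_id=21: ✗
call_id=22: ✓ → 387
call_id=23: ✗
call_id=24: ✗
call_id=25: ✗
call_id=26: ✓ → 182
call_id=27: ✗
call_id=28: ✗
a5_max = MAX(281, 387, 182) = 387
—
[sale_sum: disposition = 'sale' OR agent IN ('A4', 'A5', 'A1')]
call_id=20: ✗
call_id=21: ✓ → 181
call_id=22: ✓ → 387
call_id=23: ✓ → 245
call_id=24: ✗
call_id=25: ✓ → 548
call_id=26: ✓ → 182
call_id=27: ✓ → 588
call_id=28: ✗
sale_sum = 181 + 387 + 245 + 548 + 182 + 588 = 2131

a5_max=387, sale_sum=2131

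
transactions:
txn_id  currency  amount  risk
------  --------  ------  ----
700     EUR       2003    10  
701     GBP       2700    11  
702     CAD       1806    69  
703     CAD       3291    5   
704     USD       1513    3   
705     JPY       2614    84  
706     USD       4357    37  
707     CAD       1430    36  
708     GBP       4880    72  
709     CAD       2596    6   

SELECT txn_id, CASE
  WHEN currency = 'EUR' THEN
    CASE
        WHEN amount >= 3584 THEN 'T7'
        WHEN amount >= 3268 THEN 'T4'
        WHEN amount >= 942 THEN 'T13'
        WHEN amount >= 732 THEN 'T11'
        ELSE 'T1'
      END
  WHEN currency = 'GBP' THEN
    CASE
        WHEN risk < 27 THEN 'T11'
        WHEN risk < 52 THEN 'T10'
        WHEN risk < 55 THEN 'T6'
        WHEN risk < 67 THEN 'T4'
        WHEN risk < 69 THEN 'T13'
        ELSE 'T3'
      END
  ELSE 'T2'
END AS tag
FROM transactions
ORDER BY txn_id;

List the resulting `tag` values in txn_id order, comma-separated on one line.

T13, T11, T2, T2, T2, T2, T2, T2, T3, T2

txn_id=700: currency='EUR' → inner[amount >= 942] → T13
txn_id=701: currency='GBP' → inner[risk < 27] → T11
txn_id=702: currency='CAD' → outer ELSE → T2
txn_id=703: currency='CAD' → outer ELSE → T2
txn_id=704: currency='USD' → outer ELSE → T2
txn_id=705: currency='JPY' → outer ELSE → T2
txn_id=706: currency='USD' → outer ELSE → T2
txn_id=707: currency='CAD' → outer ELSE → T2
txn_id=708: currency='GBP' → inner[ELSE] → T3
txn_id=709: currency='CAD' → outer ELSE → T2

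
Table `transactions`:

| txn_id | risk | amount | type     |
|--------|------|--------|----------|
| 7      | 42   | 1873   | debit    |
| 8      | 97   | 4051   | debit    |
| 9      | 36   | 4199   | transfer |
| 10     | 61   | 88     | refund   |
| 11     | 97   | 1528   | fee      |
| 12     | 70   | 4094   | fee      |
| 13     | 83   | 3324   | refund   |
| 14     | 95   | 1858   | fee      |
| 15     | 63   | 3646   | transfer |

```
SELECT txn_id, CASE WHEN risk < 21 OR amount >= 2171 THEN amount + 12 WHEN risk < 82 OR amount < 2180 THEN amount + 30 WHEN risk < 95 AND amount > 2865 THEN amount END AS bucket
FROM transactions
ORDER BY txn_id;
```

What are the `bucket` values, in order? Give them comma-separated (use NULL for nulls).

1903, 4063, 4211, 118, 1558, 4106, 3336, 1888, 3658

txn_id=7: risk < 82 OR amount < 2180 → 1903
txn_id=8: risk < 21 OR amount >= 2171 → 4063
txn_id=9: risk < 21 OR amount >= 2171 → 4211
txn_id=10: risk < 82 OR amount < 2180 → 118
txn_id=11: risk < 82 OR amount < 2180 → 1558
txn_id=12: risk < 21 OR amount >= 2171 → 4106
txn_id=13: risk < 21 OR amount >= 2171 → 3336
txn_id=14: risk < 82 OR amount < 2180 → 1888
txn_id=15: risk < 21 OR amount >= 2171 → 3658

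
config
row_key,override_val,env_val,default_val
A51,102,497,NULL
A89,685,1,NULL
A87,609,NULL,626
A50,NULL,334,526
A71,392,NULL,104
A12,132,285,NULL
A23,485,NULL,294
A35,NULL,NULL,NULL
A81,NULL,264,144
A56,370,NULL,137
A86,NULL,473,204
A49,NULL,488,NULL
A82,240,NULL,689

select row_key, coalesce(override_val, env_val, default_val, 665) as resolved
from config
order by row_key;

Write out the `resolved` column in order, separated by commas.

row_key=A12: override_val=132 → 132
row_key=A23: override_val=485 → 485
row_key=A35: override_val=NULL, env_val=NULL, default_val=NULL, → literal 665 → 665
row_key=A49: override_val=NULL, env_val=488 → 488
row_key=A50: override_val=NULL, env_val=334 → 334
row_key=A51: override_val=102 → 102
row_key=A56: override_val=370 → 370
row_key=A71: override_val=392 → 392
row_key=A81: override_val=NULL, env_val=264 → 264
row_key=A82: override_val=240 → 240
row_key=A86: override_val=NULL, env_val=473 → 473
row_key=A87: override_val=609 → 609
row_key=A89: override_val=685 → 685

132, 485, 665, 488, 334, 102, 370, 392, 264, 240, 473, 609, 685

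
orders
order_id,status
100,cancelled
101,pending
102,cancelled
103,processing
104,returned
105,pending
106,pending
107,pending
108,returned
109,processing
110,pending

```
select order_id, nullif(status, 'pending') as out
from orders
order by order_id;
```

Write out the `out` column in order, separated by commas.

cancelled, NULL, cancelled, processing, returned, NULL, NULL, NULL, returned, processing, NULL

order_id=100: status=cancelled vs pending: differ → cancelled
order_id=101: status=pending vs pending: equal → NULL
order_id=102: status=cancelled vs pending: differ → cancelled
order_id=103: status=processing vs pending: differ → processing
order_id=104: status=returned vs pending: differ → returned
order_id=105: status=pending vs pending: equal → NULL
order_id=106: status=pending vs pending: equal → NULL
order_id=107: status=pending vs pending: equal → NULL
order_id=108: status=returned vs pending: differ → returned
order_id=109: status=processing vs pending: differ → processing
order_id=110: status=pending vs pending: equal → NULL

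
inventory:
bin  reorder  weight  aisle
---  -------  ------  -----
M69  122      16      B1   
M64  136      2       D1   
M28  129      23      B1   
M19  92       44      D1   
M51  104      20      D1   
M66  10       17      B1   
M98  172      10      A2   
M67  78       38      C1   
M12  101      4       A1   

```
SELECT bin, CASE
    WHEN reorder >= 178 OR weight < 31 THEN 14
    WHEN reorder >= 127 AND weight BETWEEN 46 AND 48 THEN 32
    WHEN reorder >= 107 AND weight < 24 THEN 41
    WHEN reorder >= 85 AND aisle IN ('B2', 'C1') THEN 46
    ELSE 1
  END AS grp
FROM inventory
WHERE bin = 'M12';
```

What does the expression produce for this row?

bin = M12: reorder=101, weight=4, aisle=A1.
reorder >= 178 OR weight < 31 → true → 14

14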